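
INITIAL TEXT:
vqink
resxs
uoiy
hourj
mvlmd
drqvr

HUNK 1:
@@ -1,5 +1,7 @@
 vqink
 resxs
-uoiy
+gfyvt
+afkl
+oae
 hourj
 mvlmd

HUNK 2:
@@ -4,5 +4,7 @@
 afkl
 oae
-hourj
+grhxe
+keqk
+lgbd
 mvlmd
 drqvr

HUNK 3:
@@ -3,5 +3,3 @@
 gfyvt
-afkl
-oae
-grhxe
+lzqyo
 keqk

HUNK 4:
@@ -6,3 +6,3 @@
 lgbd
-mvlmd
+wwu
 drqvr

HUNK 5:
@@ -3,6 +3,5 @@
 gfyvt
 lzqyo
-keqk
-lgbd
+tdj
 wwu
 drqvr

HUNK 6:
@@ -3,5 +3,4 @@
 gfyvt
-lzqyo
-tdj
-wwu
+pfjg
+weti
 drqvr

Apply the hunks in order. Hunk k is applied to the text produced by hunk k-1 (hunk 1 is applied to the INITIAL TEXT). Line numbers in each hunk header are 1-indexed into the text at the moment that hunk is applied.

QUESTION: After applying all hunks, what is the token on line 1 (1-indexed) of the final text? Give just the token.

Answer: vqink

Derivation:
Hunk 1: at line 1 remove [uoiy] add [gfyvt,afkl,oae] -> 8 lines: vqink resxs gfyvt afkl oae hourj mvlmd drqvr
Hunk 2: at line 4 remove [hourj] add [grhxe,keqk,lgbd] -> 10 lines: vqink resxs gfyvt afkl oae grhxe keqk lgbd mvlmd drqvr
Hunk 3: at line 3 remove [afkl,oae,grhxe] add [lzqyo] -> 8 lines: vqink resxs gfyvt lzqyo keqk lgbd mvlmd drqvr
Hunk 4: at line 6 remove [mvlmd] add [wwu] -> 8 lines: vqink resxs gfyvt lzqyo keqk lgbd wwu drqvr
Hunk 5: at line 3 remove [keqk,lgbd] add [tdj] -> 7 lines: vqink resxs gfyvt lzqyo tdj wwu drqvr
Hunk 6: at line 3 remove [lzqyo,tdj,wwu] add [pfjg,weti] -> 6 lines: vqink resxs gfyvt pfjg weti drqvr
Final line 1: vqink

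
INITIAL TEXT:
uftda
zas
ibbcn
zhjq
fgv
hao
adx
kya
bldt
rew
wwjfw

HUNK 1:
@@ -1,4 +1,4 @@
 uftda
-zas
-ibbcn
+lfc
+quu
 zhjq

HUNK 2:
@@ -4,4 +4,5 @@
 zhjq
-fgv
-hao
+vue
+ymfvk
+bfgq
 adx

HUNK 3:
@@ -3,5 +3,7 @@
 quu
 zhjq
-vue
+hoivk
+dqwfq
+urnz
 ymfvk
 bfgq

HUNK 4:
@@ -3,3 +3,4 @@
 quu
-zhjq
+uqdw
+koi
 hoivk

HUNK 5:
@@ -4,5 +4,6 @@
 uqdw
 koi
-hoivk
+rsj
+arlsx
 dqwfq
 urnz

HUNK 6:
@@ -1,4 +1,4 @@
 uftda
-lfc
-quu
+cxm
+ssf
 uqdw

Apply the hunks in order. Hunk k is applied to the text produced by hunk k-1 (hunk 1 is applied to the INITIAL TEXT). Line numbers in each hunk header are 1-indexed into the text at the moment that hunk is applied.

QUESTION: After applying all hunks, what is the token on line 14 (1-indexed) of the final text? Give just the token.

Hunk 1: at line 1 remove [zas,ibbcn] add [lfc,quu] -> 11 lines: uftda lfc quu zhjq fgv hao adx kya bldt rew wwjfw
Hunk 2: at line 4 remove [fgv,hao] add [vue,ymfvk,bfgq] -> 12 lines: uftda lfc quu zhjq vue ymfvk bfgq adx kya bldt rew wwjfw
Hunk 3: at line 3 remove [vue] add [hoivk,dqwfq,urnz] -> 14 lines: uftda lfc quu zhjq hoivk dqwfq urnz ymfvk bfgq adx kya bldt rew wwjfw
Hunk 4: at line 3 remove [zhjq] add [uqdw,koi] -> 15 lines: uftda lfc quu uqdw koi hoivk dqwfq urnz ymfvk bfgq adx kya bldt rew wwjfw
Hunk 5: at line 4 remove [hoivk] add [rsj,arlsx] -> 16 lines: uftda lfc quu uqdw koi rsj arlsx dqwfq urnz ymfvk bfgq adx kya bldt rew wwjfw
Hunk 6: at line 1 remove [lfc,quu] add [cxm,ssf] -> 16 lines: uftda cxm ssf uqdw koi rsj arlsx dqwfq urnz ymfvk bfgq adx kya bldt rew wwjfw
Final line 14: bldt

Answer: bldt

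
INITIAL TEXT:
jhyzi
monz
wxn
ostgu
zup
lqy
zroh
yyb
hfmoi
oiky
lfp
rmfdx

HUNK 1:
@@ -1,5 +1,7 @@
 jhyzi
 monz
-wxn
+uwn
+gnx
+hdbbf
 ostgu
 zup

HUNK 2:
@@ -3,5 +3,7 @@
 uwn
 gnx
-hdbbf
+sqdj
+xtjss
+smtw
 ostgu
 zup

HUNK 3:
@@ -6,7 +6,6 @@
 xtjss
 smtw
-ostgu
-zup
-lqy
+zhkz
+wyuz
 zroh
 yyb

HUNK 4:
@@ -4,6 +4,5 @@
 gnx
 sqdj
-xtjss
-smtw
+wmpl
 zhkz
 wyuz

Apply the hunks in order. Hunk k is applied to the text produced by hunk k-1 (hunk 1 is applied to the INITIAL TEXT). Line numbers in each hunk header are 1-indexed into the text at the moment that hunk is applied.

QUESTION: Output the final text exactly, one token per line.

Hunk 1: at line 1 remove [wxn] add [uwn,gnx,hdbbf] -> 14 lines: jhyzi monz uwn gnx hdbbf ostgu zup lqy zroh yyb hfmoi oiky lfp rmfdx
Hunk 2: at line 3 remove [hdbbf] add [sqdj,xtjss,smtw] -> 16 lines: jhyzi monz uwn gnx sqdj xtjss smtw ostgu zup lqy zroh yyb hfmoi oiky lfp rmfdx
Hunk 3: at line 6 remove [ostgu,zup,lqy] add [zhkz,wyuz] -> 15 lines: jhyzi monz uwn gnx sqdj xtjss smtw zhkz wyuz zroh yyb hfmoi oiky lfp rmfdx
Hunk 4: at line 4 remove [xtjss,smtw] add [wmpl] -> 14 lines: jhyzi monz uwn gnx sqdj wmpl zhkz wyuz zroh yyb hfmoi oiky lfp rmfdx

Answer: jhyzi
monz
uwn
gnx
sqdj
wmpl
zhkz
wyuz
zroh
yyb
hfmoi
oiky
lfp
rmfdx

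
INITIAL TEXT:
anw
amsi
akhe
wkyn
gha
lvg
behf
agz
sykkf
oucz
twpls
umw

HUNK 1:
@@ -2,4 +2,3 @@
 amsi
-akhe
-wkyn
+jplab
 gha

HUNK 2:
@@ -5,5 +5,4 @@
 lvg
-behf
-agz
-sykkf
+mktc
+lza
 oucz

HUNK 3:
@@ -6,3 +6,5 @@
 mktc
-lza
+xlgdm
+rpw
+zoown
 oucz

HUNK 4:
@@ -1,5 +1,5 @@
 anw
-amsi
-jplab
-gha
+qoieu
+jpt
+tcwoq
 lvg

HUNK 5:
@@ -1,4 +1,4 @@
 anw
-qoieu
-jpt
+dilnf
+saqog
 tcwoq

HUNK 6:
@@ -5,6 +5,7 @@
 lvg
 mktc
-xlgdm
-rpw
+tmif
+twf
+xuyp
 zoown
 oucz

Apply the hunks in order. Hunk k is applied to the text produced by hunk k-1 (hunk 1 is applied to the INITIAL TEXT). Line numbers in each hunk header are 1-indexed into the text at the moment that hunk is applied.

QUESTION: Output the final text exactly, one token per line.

Hunk 1: at line 2 remove [akhe,wkyn] add [jplab] -> 11 lines: anw amsi jplab gha lvg behf agz sykkf oucz twpls umw
Hunk 2: at line 5 remove [behf,agz,sykkf] add [mktc,lza] -> 10 lines: anw amsi jplab gha lvg mktc lza oucz twpls umw
Hunk 3: at line 6 remove [lza] add [xlgdm,rpw,zoown] -> 12 lines: anw amsi jplab gha lvg mktc xlgdm rpw zoown oucz twpls umw
Hunk 4: at line 1 remove [amsi,jplab,gha] add [qoieu,jpt,tcwoq] -> 12 lines: anw qoieu jpt tcwoq lvg mktc xlgdm rpw zoown oucz twpls umw
Hunk 5: at line 1 remove [qoieu,jpt] add [dilnf,saqog] -> 12 lines: anw dilnf saqog tcwoq lvg mktc xlgdm rpw zoown oucz twpls umw
Hunk 6: at line 5 remove [xlgdm,rpw] add [tmif,twf,xuyp] -> 13 lines: anw dilnf saqog tcwoq lvg mktc tmif twf xuyp zoown oucz twpls umw

Answer: anw
dilnf
saqog
tcwoq
lvg
mktc
tmif
twf
xuyp
zoown
oucz
twpls
umw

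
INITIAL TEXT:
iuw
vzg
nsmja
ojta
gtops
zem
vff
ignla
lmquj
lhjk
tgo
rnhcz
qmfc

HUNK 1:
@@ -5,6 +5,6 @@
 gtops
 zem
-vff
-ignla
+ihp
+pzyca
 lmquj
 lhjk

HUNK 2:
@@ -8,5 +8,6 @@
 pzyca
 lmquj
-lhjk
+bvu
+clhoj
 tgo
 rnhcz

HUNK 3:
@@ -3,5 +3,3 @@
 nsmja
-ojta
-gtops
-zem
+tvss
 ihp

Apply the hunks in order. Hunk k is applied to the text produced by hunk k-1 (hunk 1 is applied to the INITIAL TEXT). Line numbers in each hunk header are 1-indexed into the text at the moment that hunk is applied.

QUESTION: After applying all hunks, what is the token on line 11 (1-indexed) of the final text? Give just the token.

Answer: rnhcz

Derivation:
Hunk 1: at line 5 remove [vff,ignla] add [ihp,pzyca] -> 13 lines: iuw vzg nsmja ojta gtops zem ihp pzyca lmquj lhjk tgo rnhcz qmfc
Hunk 2: at line 8 remove [lhjk] add [bvu,clhoj] -> 14 lines: iuw vzg nsmja ojta gtops zem ihp pzyca lmquj bvu clhoj tgo rnhcz qmfc
Hunk 3: at line 3 remove [ojta,gtops,zem] add [tvss] -> 12 lines: iuw vzg nsmja tvss ihp pzyca lmquj bvu clhoj tgo rnhcz qmfc
Final line 11: rnhcz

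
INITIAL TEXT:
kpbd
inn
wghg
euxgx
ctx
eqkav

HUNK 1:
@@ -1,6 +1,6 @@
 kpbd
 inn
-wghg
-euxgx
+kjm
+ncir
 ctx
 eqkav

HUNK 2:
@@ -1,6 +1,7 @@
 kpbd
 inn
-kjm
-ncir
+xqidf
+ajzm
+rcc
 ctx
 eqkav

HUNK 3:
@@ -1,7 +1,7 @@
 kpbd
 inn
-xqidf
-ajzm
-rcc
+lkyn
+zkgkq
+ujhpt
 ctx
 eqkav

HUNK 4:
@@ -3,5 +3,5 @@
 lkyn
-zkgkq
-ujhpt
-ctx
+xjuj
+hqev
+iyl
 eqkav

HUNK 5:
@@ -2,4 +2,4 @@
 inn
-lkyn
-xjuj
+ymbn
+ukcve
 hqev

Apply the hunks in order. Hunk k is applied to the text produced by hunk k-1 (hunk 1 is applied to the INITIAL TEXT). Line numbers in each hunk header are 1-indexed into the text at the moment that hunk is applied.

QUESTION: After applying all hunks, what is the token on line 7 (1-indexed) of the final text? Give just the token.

Answer: eqkav

Derivation:
Hunk 1: at line 1 remove [wghg,euxgx] add [kjm,ncir] -> 6 lines: kpbd inn kjm ncir ctx eqkav
Hunk 2: at line 1 remove [kjm,ncir] add [xqidf,ajzm,rcc] -> 7 lines: kpbd inn xqidf ajzm rcc ctx eqkav
Hunk 3: at line 1 remove [xqidf,ajzm,rcc] add [lkyn,zkgkq,ujhpt] -> 7 lines: kpbd inn lkyn zkgkq ujhpt ctx eqkav
Hunk 4: at line 3 remove [zkgkq,ujhpt,ctx] add [xjuj,hqev,iyl] -> 7 lines: kpbd inn lkyn xjuj hqev iyl eqkav
Hunk 5: at line 2 remove [lkyn,xjuj] add [ymbn,ukcve] -> 7 lines: kpbd inn ymbn ukcve hqev iyl eqkav
Final line 7: eqkav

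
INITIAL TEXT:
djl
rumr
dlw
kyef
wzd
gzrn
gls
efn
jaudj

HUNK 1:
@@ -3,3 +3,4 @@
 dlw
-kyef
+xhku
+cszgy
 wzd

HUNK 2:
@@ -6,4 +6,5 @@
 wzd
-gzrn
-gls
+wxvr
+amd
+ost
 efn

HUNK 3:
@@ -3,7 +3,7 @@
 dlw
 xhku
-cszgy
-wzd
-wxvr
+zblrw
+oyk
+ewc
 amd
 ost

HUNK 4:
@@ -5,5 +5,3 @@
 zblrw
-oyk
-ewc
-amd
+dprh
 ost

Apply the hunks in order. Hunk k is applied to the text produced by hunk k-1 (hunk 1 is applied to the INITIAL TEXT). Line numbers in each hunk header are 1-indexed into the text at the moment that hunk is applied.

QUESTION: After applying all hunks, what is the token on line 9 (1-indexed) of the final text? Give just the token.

Hunk 1: at line 3 remove [kyef] add [xhku,cszgy] -> 10 lines: djl rumr dlw xhku cszgy wzd gzrn gls efn jaudj
Hunk 2: at line 6 remove [gzrn,gls] add [wxvr,amd,ost] -> 11 lines: djl rumr dlw xhku cszgy wzd wxvr amd ost efn jaudj
Hunk 3: at line 3 remove [cszgy,wzd,wxvr] add [zblrw,oyk,ewc] -> 11 lines: djl rumr dlw xhku zblrw oyk ewc amd ost efn jaudj
Hunk 4: at line 5 remove [oyk,ewc,amd] add [dprh] -> 9 lines: djl rumr dlw xhku zblrw dprh ost efn jaudj
Final line 9: jaudj

Answer: jaudj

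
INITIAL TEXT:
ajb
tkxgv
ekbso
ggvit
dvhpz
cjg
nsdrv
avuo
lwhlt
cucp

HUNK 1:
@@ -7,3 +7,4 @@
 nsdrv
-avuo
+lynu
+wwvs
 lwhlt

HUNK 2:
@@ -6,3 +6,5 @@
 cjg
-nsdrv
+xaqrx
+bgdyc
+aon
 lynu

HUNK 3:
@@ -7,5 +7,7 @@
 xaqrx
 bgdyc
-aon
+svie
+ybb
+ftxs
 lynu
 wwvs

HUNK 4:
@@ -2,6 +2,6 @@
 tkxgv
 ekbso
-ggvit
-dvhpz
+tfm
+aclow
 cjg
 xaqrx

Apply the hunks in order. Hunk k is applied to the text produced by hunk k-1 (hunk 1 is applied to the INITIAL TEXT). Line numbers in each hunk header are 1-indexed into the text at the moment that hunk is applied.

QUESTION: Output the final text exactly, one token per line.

Hunk 1: at line 7 remove [avuo] add [lynu,wwvs] -> 11 lines: ajb tkxgv ekbso ggvit dvhpz cjg nsdrv lynu wwvs lwhlt cucp
Hunk 2: at line 6 remove [nsdrv] add [xaqrx,bgdyc,aon] -> 13 lines: ajb tkxgv ekbso ggvit dvhpz cjg xaqrx bgdyc aon lynu wwvs lwhlt cucp
Hunk 3: at line 7 remove [aon] add [svie,ybb,ftxs] -> 15 lines: ajb tkxgv ekbso ggvit dvhpz cjg xaqrx bgdyc svie ybb ftxs lynu wwvs lwhlt cucp
Hunk 4: at line 2 remove [ggvit,dvhpz] add [tfm,aclow] -> 15 lines: ajb tkxgv ekbso tfm aclow cjg xaqrx bgdyc svie ybb ftxs lynu wwvs lwhlt cucp

Answer: ajb
tkxgv
ekbso
tfm
aclow
cjg
xaqrx
bgdyc
svie
ybb
ftxs
lynu
wwvs
lwhlt
cucp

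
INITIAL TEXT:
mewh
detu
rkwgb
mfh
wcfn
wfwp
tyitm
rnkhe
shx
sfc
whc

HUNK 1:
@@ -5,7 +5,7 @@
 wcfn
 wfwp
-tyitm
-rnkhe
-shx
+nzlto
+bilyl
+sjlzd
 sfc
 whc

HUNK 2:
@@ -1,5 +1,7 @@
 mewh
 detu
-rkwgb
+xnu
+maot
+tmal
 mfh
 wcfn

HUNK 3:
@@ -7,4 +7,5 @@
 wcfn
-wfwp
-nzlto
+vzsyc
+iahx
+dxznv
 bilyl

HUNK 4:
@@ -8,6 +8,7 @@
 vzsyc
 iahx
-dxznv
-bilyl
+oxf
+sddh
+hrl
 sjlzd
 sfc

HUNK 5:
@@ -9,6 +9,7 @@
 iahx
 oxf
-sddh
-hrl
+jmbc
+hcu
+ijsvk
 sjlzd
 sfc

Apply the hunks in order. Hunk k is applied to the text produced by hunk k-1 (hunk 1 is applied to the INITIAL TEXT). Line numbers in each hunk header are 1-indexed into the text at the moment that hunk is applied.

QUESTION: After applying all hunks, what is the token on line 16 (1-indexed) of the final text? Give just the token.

Answer: whc

Derivation:
Hunk 1: at line 5 remove [tyitm,rnkhe,shx] add [nzlto,bilyl,sjlzd] -> 11 lines: mewh detu rkwgb mfh wcfn wfwp nzlto bilyl sjlzd sfc whc
Hunk 2: at line 1 remove [rkwgb] add [xnu,maot,tmal] -> 13 lines: mewh detu xnu maot tmal mfh wcfn wfwp nzlto bilyl sjlzd sfc whc
Hunk 3: at line 7 remove [wfwp,nzlto] add [vzsyc,iahx,dxznv] -> 14 lines: mewh detu xnu maot tmal mfh wcfn vzsyc iahx dxznv bilyl sjlzd sfc whc
Hunk 4: at line 8 remove [dxznv,bilyl] add [oxf,sddh,hrl] -> 15 lines: mewh detu xnu maot tmal mfh wcfn vzsyc iahx oxf sddh hrl sjlzd sfc whc
Hunk 5: at line 9 remove [sddh,hrl] add [jmbc,hcu,ijsvk] -> 16 lines: mewh detu xnu maot tmal mfh wcfn vzsyc iahx oxf jmbc hcu ijsvk sjlzd sfc whc
Final line 16: whc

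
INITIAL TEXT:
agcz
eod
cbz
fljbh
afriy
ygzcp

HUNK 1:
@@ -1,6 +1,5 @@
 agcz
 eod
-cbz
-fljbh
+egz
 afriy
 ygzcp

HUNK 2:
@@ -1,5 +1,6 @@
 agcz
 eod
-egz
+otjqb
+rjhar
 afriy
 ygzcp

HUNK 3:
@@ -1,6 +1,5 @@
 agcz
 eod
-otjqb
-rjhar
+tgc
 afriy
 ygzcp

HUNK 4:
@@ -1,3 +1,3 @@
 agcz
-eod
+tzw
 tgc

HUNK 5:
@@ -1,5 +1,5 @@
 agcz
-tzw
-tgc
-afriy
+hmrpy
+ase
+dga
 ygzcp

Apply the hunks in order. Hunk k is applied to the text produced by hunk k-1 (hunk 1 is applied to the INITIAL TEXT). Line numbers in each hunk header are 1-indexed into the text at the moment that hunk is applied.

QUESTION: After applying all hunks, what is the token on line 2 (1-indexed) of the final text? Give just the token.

Hunk 1: at line 1 remove [cbz,fljbh] add [egz] -> 5 lines: agcz eod egz afriy ygzcp
Hunk 2: at line 1 remove [egz] add [otjqb,rjhar] -> 6 lines: agcz eod otjqb rjhar afriy ygzcp
Hunk 3: at line 1 remove [otjqb,rjhar] add [tgc] -> 5 lines: agcz eod tgc afriy ygzcp
Hunk 4: at line 1 remove [eod] add [tzw] -> 5 lines: agcz tzw tgc afriy ygzcp
Hunk 5: at line 1 remove [tzw,tgc,afriy] add [hmrpy,ase,dga] -> 5 lines: agcz hmrpy ase dga ygzcp
Final line 2: hmrpy

Answer: hmrpy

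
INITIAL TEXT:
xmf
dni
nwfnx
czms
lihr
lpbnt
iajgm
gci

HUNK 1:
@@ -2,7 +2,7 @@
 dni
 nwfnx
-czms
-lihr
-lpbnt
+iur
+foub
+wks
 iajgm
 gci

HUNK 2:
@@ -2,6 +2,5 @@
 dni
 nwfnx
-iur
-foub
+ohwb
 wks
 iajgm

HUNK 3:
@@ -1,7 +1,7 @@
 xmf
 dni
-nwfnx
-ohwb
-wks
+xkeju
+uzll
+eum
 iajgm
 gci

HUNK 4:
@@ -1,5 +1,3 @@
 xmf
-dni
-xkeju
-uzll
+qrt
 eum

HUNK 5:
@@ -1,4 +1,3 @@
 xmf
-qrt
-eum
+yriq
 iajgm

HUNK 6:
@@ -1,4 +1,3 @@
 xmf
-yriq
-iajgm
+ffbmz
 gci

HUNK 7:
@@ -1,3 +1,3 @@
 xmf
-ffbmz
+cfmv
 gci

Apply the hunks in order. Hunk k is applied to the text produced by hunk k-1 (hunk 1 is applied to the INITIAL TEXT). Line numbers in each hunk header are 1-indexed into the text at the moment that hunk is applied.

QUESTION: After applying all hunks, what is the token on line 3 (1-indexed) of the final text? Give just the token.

Hunk 1: at line 2 remove [czms,lihr,lpbnt] add [iur,foub,wks] -> 8 lines: xmf dni nwfnx iur foub wks iajgm gci
Hunk 2: at line 2 remove [iur,foub] add [ohwb] -> 7 lines: xmf dni nwfnx ohwb wks iajgm gci
Hunk 3: at line 1 remove [nwfnx,ohwb,wks] add [xkeju,uzll,eum] -> 7 lines: xmf dni xkeju uzll eum iajgm gci
Hunk 4: at line 1 remove [dni,xkeju,uzll] add [qrt] -> 5 lines: xmf qrt eum iajgm gci
Hunk 5: at line 1 remove [qrt,eum] add [yriq] -> 4 lines: xmf yriq iajgm gci
Hunk 6: at line 1 remove [yriq,iajgm] add [ffbmz] -> 3 lines: xmf ffbmz gci
Hunk 7: at line 1 remove [ffbmz] add [cfmv] -> 3 lines: xmf cfmv gci
Final line 3: gci

Answer: gci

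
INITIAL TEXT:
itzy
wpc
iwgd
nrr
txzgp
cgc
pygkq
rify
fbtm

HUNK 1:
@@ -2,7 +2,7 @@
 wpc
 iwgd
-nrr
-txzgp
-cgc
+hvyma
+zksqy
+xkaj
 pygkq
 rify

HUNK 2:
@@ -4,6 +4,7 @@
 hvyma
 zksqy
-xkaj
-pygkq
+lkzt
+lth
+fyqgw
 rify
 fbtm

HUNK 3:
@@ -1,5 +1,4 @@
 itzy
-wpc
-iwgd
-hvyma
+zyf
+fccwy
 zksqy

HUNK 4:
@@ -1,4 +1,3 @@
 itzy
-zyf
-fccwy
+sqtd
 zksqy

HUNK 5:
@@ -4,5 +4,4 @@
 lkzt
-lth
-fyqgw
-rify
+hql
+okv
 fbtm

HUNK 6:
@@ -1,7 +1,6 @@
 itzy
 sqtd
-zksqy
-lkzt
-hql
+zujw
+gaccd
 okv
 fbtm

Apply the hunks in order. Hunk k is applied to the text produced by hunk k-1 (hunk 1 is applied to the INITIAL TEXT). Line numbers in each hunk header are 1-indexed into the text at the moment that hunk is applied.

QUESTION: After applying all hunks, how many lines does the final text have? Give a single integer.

Hunk 1: at line 2 remove [nrr,txzgp,cgc] add [hvyma,zksqy,xkaj] -> 9 lines: itzy wpc iwgd hvyma zksqy xkaj pygkq rify fbtm
Hunk 2: at line 4 remove [xkaj,pygkq] add [lkzt,lth,fyqgw] -> 10 lines: itzy wpc iwgd hvyma zksqy lkzt lth fyqgw rify fbtm
Hunk 3: at line 1 remove [wpc,iwgd,hvyma] add [zyf,fccwy] -> 9 lines: itzy zyf fccwy zksqy lkzt lth fyqgw rify fbtm
Hunk 4: at line 1 remove [zyf,fccwy] add [sqtd] -> 8 lines: itzy sqtd zksqy lkzt lth fyqgw rify fbtm
Hunk 5: at line 4 remove [lth,fyqgw,rify] add [hql,okv] -> 7 lines: itzy sqtd zksqy lkzt hql okv fbtm
Hunk 6: at line 1 remove [zksqy,lkzt,hql] add [zujw,gaccd] -> 6 lines: itzy sqtd zujw gaccd okv fbtm
Final line count: 6

Answer: 6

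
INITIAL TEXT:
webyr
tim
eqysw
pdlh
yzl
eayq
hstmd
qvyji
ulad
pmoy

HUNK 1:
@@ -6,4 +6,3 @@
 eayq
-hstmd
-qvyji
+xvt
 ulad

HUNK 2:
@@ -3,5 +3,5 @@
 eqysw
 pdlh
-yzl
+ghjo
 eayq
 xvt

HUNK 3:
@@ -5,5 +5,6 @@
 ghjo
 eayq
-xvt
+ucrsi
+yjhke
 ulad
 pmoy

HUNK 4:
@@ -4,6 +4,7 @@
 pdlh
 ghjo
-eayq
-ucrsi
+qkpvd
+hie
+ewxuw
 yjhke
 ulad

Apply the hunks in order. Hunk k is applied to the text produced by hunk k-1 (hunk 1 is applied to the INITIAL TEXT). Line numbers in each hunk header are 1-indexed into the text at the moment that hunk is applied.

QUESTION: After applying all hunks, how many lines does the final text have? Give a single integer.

Answer: 11

Derivation:
Hunk 1: at line 6 remove [hstmd,qvyji] add [xvt] -> 9 lines: webyr tim eqysw pdlh yzl eayq xvt ulad pmoy
Hunk 2: at line 3 remove [yzl] add [ghjo] -> 9 lines: webyr tim eqysw pdlh ghjo eayq xvt ulad pmoy
Hunk 3: at line 5 remove [xvt] add [ucrsi,yjhke] -> 10 lines: webyr tim eqysw pdlh ghjo eayq ucrsi yjhke ulad pmoy
Hunk 4: at line 4 remove [eayq,ucrsi] add [qkpvd,hie,ewxuw] -> 11 lines: webyr tim eqysw pdlh ghjo qkpvd hie ewxuw yjhke ulad pmoy
Final line count: 11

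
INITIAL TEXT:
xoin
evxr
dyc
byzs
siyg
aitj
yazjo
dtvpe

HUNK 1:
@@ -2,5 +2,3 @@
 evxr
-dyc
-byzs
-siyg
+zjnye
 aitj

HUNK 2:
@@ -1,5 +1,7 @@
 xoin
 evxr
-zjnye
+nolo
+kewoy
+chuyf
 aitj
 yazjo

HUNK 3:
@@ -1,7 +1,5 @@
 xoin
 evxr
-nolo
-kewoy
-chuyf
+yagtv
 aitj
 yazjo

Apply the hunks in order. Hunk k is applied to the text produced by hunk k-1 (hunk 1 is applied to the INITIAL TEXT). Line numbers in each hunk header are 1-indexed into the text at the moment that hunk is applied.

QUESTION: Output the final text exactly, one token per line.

Answer: xoin
evxr
yagtv
aitj
yazjo
dtvpe

Derivation:
Hunk 1: at line 2 remove [dyc,byzs,siyg] add [zjnye] -> 6 lines: xoin evxr zjnye aitj yazjo dtvpe
Hunk 2: at line 1 remove [zjnye] add [nolo,kewoy,chuyf] -> 8 lines: xoin evxr nolo kewoy chuyf aitj yazjo dtvpe
Hunk 3: at line 1 remove [nolo,kewoy,chuyf] add [yagtv] -> 6 lines: xoin evxr yagtv aitj yazjo dtvpe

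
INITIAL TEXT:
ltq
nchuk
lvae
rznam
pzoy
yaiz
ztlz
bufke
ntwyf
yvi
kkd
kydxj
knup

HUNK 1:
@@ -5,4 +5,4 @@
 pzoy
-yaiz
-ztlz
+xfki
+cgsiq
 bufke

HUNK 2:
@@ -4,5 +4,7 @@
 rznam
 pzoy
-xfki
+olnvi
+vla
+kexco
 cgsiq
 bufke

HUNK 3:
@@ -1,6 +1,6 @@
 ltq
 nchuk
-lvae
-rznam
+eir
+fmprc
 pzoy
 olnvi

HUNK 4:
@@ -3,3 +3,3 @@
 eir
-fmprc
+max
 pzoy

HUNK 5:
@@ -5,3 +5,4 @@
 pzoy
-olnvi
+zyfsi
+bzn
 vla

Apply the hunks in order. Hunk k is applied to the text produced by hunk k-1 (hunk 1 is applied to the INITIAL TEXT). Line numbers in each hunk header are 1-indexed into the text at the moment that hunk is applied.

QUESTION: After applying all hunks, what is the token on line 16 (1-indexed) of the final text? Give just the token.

Hunk 1: at line 5 remove [yaiz,ztlz] add [xfki,cgsiq] -> 13 lines: ltq nchuk lvae rznam pzoy xfki cgsiq bufke ntwyf yvi kkd kydxj knup
Hunk 2: at line 4 remove [xfki] add [olnvi,vla,kexco] -> 15 lines: ltq nchuk lvae rznam pzoy olnvi vla kexco cgsiq bufke ntwyf yvi kkd kydxj knup
Hunk 3: at line 1 remove [lvae,rznam] add [eir,fmprc] -> 15 lines: ltq nchuk eir fmprc pzoy olnvi vla kexco cgsiq bufke ntwyf yvi kkd kydxj knup
Hunk 4: at line 3 remove [fmprc] add [max] -> 15 lines: ltq nchuk eir max pzoy olnvi vla kexco cgsiq bufke ntwyf yvi kkd kydxj knup
Hunk 5: at line 5 remove [olnvi] add [zyfsi,bzn] -> 16 lines: ltq nchuk eir max pzoy zyfsi bzn vla kexco cgsiq bufke ntwyf yvi kkd kydxj knup
Final line 16: knup

Answer: knup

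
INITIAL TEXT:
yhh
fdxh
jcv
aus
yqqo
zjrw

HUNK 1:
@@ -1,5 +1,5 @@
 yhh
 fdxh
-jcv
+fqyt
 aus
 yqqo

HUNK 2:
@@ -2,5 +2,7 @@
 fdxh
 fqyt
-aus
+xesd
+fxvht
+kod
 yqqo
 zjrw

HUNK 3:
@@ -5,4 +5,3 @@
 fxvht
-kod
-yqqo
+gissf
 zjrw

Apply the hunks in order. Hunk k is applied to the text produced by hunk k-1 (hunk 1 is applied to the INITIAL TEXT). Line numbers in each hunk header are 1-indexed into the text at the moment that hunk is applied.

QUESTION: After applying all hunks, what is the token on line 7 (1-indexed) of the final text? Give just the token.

Answer: zjrw

Derivation:
Hunk 1: at line 1 remove [jcv] add [fqyt] -> 6 lines: yhh fdxh fqyt aus yqqo zjrw
Hunk 2: at line 2 remove [aus] add [xesd,fxvht,kod] -> 8 lines: yhh fdxh fqyt xesd fxvht kod yqqo zjrw
Hunk 3: at line 5 remove [kod,yqqo] add [gissf] -> 7 lines: yhh fdxh fqyt xesd fxvht gissf zjrw
Final line 7: zjrw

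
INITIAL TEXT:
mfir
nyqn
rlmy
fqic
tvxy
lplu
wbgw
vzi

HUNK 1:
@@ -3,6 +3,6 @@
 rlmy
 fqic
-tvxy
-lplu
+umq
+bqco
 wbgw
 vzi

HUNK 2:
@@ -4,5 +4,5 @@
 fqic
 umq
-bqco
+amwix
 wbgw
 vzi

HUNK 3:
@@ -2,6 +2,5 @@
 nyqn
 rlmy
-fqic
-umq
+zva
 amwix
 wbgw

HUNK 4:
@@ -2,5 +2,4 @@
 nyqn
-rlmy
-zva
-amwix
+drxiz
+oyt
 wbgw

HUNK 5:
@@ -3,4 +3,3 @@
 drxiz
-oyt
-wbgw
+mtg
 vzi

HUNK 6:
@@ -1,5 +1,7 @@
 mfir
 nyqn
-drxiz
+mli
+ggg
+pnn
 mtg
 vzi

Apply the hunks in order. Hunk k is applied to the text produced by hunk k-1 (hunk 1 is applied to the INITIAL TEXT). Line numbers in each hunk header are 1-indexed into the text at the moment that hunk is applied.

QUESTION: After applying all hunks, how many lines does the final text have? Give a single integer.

Hunk 1: at line 3 remove [tvxy,lplu] add [umq,bqco] -> 8 lines: mfir nyqn rlmy fqic umq bqco wbgw vzi
Hunk 2: at line 4 remove [bqco] add [amwix] -> 8 lines: mfir nyqn rlmy fqic umq amwix wbgw vzi
Hunk 3: at line 2 remove [fqic,umq] add [zva] -> 7 lines: mfir nyqn rlmy zva amwix wbgw vzi
Hunk 4: at line 2 remove [rlmy,zva,amwix] add [drxiz,oyt] -> 6 lines: mfir nyqn drxiz oyt wbgw vzi
Hunk 5: at line 3 remove [oyt,wbgw] add [mtg] -> 5 lines: mfir nyqn drxiz mtg vzi
Hunk 6: at line 1 remove [drxiz] add [mli,ggg,pnn] -> 7 lines: mfir nyqn mli ggg pnn mtg vzi
Final line count: 7

Answer: 7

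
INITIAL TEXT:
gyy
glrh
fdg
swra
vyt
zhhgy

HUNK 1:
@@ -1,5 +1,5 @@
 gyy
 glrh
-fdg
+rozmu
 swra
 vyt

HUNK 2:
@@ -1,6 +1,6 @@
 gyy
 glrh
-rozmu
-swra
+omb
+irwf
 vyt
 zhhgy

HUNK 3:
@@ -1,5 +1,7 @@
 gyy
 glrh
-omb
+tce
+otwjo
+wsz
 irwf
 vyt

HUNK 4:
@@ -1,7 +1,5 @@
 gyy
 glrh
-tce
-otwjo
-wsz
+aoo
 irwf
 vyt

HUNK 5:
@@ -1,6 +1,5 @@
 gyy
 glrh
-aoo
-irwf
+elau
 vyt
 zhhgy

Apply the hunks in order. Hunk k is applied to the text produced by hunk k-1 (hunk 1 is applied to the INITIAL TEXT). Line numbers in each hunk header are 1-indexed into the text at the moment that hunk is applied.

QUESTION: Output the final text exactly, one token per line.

Hunk 1: at line 1 remove [fdg] add [rozmu] -> 6 lines: gyy glrh rozmu swra vyt zhhgy
Hunk 2: at line 1 remove [rozmu,swra] add [omb,irwf] -> 6 lines: gyy glrh omb irwf vyt zhhgy
Hunk 3: at line 1 remove [omb] add [tce,otwjo,wsz] -> 8 lines: gyy glrh tce otwjo wsz irwf vyt zhhgy
Hunk 4: at line 1 remove [tce,otwjo,wsz] add [aoo] -> 6 lines: gyy glrh aoo irwf vyt zhhgy
Hunk 5: at line 1 remove [aoo,irwf] add [elau] -> 5 lines: gyy glrh elau vyt zhhgy

Answer: gyy
glrh
elau
vyt
zhhgy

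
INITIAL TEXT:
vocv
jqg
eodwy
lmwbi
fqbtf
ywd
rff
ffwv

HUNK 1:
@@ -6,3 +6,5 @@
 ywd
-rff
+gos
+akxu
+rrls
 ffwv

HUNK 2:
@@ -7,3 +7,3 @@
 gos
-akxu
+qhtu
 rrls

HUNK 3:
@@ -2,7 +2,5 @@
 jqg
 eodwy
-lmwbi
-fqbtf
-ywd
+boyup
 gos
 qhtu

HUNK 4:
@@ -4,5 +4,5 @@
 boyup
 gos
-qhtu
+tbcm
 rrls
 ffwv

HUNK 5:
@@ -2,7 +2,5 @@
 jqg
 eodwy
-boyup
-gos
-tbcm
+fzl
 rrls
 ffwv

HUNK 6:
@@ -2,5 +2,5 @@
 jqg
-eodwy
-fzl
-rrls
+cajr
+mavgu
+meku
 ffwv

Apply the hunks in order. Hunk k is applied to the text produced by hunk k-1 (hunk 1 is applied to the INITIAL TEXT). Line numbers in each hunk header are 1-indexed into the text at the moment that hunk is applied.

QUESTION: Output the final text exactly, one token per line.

Answer: vocv
jqg
cajr
mavgu
meku
ffwv

Derivation:
Hunk 1: at line 6 remove [rff] add [gos,akxu,rrls] -> 10 lines: vocv jqg eodwy lmwbi fqbtf ywd gos akxu rrls ffwv
Hunk 2: at line 7 remove [akxu] add [qhtu] -> 10 lines: vocv jqg eodwy lmwbi fqbtf ywd gos qhtu rrls ffwv
Hunk 3: at line 2 remove [lmwbi,fqbtf,ywd] add [boyup] -> 8 lines: vocv jqg eodwy boyup gos qhtu rrls ffwv
Hunk 4: at line 4 remove [qhtu] add [tbcm] -> 8 lines: vocv jqg eodwy boyup gos tbcm rrls ffwv
Hunk 5: at line 2 remove [boyup,gos,tbcm] add [fzl] -> 6 lines: vocv jqg eodwy fzl rrls ffwv
Hunk 6: at line 2 remove [eodwy,fzl,rrls] add [cajr,mavgu,meku] -> 6 lines: vocv jqg cajr mavgu meku ffwv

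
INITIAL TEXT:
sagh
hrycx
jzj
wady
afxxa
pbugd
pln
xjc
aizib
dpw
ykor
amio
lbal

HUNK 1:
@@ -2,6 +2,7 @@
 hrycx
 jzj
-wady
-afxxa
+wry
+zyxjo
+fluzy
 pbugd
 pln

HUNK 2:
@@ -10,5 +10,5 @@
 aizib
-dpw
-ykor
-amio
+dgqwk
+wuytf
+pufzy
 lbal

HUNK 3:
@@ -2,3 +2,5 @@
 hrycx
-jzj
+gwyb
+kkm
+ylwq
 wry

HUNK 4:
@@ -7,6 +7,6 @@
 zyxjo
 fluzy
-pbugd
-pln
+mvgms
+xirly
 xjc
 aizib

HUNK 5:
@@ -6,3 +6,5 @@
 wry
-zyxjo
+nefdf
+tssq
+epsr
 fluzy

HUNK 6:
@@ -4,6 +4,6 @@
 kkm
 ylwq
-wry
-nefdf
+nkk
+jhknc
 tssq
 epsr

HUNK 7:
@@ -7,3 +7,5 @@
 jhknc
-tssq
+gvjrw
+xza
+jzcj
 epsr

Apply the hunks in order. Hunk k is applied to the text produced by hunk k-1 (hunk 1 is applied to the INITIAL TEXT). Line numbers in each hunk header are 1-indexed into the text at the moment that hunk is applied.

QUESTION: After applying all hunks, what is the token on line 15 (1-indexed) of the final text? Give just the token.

Answer: xjc

Derivation:
Hunk 1: at line 2 remove [wady,afxxa] add [wry,zyxjo,fluzy] -> 14 lines: sagh hrycx jzj wry zyxjo fluzy pbugd pln xjc aizib dpw ykor amio lbal
Hunk 2: at line 10 remove [dpw,ykor,amio] add [dgqwk,wuytf,pufzy] -> 14 lines: sagh hrycx jzj wry zyxjo fluzy pbugd pln xjc aizib dgqwk wuytf pufzy lbal
Hunk 3: at line 2 remove [jzj] add [gwyb,kkm,ylwq] -> 16 lines: sagh hrycx gwyb kkm ylwq wry zyxjo fluzy pbugd pln xjc aizib dgqwk wuytf pufzy lbal
Hunk 4: at line 7 remove [pbugd,pln] add [mvgms,xirly] -> 16 lines: sagh hrycx gwyb kkm ylwq wry zyxjo fluzy mvgms xirly xjc aizib dgqwk wuytf pufzy lbal
Hunk 5: at line 6 remove [zyxjo] add [nefdf,tssq,epsr] -> 18 lines: sagh hrycx gwyb kkm ylwq wry nefdf tssq epsr fluzy mvgms xirly xjc aizib dgqwk wuytf pufzy lbal
Hunk 6: at line 4 remove [wry,nefdf] add [nkk,jhknc] -> 18 lines: sagh hrycx gwyb kkm ylwq nkk jhknc tssq epsr fluzy mvgms xirly xjc aizib dgqwk wuytf pufzy lbal
Hunk 7: at line 7 remove [tssq] add [gvjrw,xza,jzcj] -> 20 lines: sagh hrycx gwyb kkm ylwq nkk jhknc gvjrw xza jzcj epsr fluzy mvgms xirly xjc aizib dgqwk wuytf pufzy lbal
Final line 15: xjc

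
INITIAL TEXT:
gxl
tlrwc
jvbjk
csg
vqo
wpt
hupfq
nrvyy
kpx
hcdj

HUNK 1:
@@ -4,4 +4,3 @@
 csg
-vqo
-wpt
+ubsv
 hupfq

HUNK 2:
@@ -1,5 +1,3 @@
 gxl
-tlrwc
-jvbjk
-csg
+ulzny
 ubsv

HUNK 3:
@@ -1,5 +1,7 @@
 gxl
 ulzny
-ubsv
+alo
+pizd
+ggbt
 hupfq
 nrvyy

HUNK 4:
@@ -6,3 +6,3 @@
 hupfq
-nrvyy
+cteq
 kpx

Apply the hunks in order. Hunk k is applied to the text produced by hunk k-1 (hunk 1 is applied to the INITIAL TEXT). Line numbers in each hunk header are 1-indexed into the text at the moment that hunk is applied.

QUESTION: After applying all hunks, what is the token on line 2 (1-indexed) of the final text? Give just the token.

Answer: ulzny

Derivation:
Hunk 1: at line 4 remove [vqo,wpt] add [ubsv] -> 9 lines: gxl tlrwc jvbjk csg ubsv hupfq nrvyy kpx hcdj
Hunk 2: at line 1 remove [tlrwc,jvbjk,csg] add [ulzny] -> 7 lines: gxl ulzny ubsv hupfq nrvyy kpx hcdj
Hunk 3: at line 1 remove [ubsv] add [alo,pizd,ggbt] -> 9 lines: gxl ulzny alo pizd ggbt hupfq nrvyy kpx hcdj
Hunk 4: at line 6 remove [nrvyy] add [cteq] -> 9 lines: gxl ulzny alo pizd ggbt hupfq cteq kpx hcdj
Final line 2: ulzny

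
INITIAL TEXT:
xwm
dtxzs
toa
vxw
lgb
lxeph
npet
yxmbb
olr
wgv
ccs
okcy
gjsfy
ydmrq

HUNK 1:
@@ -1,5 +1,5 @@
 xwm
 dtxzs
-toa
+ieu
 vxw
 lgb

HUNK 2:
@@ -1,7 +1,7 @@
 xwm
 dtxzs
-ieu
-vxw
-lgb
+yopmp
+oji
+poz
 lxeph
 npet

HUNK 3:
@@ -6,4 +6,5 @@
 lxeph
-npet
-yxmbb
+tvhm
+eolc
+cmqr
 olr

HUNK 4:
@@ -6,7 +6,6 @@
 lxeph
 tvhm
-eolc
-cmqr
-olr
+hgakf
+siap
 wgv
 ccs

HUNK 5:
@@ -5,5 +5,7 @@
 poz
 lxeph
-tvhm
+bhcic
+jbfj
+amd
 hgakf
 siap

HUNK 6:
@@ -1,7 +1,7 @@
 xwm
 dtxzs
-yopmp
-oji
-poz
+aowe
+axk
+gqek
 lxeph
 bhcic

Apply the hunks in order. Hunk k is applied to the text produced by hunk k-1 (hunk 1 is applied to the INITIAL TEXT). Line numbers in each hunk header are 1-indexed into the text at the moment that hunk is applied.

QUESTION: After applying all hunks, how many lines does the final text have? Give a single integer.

Answer: 16

Derivation:
Hunk 1: at line 1 remove [toa] add [ieu] -> 14 lines: xwm dtxzs ieu vxw lgb lxeph npet yxmbb olr wgv ccs okcy gjsfy ydmrq
Hunk 2: at line 1 remove [ieu,vxw,lgb] add [yopmp,oji,poz] -> 14 lines: xwm dtxzs yopmp oji poz lxeph npet yxmbb olr wgv ccs okcy gjsfy ydmrq
Hunk 3: at line 6 remove [npet,yxmbb] add [tvhm,eolc,cmqr] -> 15 lines: xwm dtxzs yopmp oji poz lxeph tvhm eolc cmqr olr wgv ccs okcy gjsfy ydmrq
Hunk 4: at line 6 remove [eolc,cmqr,olr] add [hgakf,siap] -> 14 lines: xwm dtxzs yopmp oji poz lxeph tvhm hgakf siap wgv ccs okcy gjsfy ydmrq
Hunk 5: at line 5 remove [tvhm] add [bhcic,jbfj,amd] -> 16 lines: xwm dtxzs yopmp oji poz lxeph bhcic jbfj amd hgakf siap wgv ccs okcy gjsfy ydmrq
Hunk 6: at line 1 remove [yopmp,oji,poz] add [aowe,axk,gqek] -> 16 lines: xwm dtxzs aowe axk gqek lxeph bhcic jbfj amd hgakf siap wgv ccs okcy gjsfy ydmrq
Final line count: 16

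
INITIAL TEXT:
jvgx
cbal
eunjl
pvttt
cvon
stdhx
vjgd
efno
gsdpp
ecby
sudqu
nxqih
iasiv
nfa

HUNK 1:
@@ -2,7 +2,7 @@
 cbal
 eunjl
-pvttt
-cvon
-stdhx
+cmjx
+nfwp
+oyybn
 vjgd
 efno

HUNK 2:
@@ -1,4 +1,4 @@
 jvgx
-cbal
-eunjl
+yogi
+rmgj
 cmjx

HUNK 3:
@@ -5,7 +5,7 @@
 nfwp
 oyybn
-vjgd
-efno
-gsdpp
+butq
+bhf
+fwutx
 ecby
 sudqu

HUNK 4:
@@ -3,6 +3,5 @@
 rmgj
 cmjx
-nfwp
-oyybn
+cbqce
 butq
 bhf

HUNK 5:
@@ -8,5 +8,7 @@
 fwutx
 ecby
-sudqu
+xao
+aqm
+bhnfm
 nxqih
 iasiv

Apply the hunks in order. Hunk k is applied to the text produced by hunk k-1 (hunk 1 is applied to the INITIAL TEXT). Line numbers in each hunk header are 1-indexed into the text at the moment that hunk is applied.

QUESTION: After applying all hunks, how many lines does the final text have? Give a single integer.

Hunk 1: at line 2 remove [pvttt,cvon,stdhx] add [cmjx,nfwp,oyybn] -> 14 lines: jvgx cbal eunjl cmjx nfwp oyybn vjgd efno gsdpp ecby sudqu nxqih iasiv nfa
Hunk 2: at line 1 remove [cbal,eunjl] add [yogi,rmgj] -> 14 lines: jvgx yogi rmgj cmjx nfwp oyybn vjgd efno gsdpp ecby sudqu nxqih iasiv nfa
Hunk 3: at line 5 remove [vjgd,efno,gsdpp] add [butq,bhf,fwutx] -> 14 lines: jvgx yogi rmgj cmjx nfwp oyybn butq bhf fwutx ecby sudqu nxqih iasiv nfa
Hunk 4: at line 3 remove [nfwp,oyybn] add [cbqce] -> 13 lines: jvgx yogi rmgj cmjx cbqce butq bhf fwutx ecby sudqu nxqih iasiv nfa
Hunk 5: at line 8 remove [sudqu] add [xao,aqm,bhnfm] -> 15 lines: jvgx yogi rmgj cmjx cbqce butq bhf fwutx ecby xao aqm bhnfm nxqih iasiv nfa
Final line count: 15

Answer: 15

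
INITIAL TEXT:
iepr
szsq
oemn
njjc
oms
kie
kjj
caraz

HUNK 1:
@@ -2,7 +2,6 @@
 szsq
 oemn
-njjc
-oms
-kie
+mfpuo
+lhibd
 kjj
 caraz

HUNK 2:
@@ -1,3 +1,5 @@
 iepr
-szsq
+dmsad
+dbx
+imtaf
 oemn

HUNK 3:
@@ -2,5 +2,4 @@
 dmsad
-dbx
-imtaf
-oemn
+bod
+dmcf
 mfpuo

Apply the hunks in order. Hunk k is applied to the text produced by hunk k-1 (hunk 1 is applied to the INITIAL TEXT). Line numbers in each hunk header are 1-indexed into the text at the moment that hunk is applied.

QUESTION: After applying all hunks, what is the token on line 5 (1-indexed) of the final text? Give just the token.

Hunk 1: at line 2 remove [njjc,oms,kie] add [mfpuo,lhibd] -> 7 lines: iepr szsq oemn mfpuo lhibd kjj caraz
Hunk 2: at line 1 remove [szsq] add [dmsad,dbx,imtaf] -> 9 lines: iepr dmsad dbx imtaf oemn mfpuo lhibd kjj caraz
Hunk 3: at line 2 remove [dbx,imtaf,oemn] add [bod,dmcf] -> 8 lines: iepr dmsad bod dmcf mfpuo lhibd kjj caraz
Final line 5: mfpuo

Answer: mfpuo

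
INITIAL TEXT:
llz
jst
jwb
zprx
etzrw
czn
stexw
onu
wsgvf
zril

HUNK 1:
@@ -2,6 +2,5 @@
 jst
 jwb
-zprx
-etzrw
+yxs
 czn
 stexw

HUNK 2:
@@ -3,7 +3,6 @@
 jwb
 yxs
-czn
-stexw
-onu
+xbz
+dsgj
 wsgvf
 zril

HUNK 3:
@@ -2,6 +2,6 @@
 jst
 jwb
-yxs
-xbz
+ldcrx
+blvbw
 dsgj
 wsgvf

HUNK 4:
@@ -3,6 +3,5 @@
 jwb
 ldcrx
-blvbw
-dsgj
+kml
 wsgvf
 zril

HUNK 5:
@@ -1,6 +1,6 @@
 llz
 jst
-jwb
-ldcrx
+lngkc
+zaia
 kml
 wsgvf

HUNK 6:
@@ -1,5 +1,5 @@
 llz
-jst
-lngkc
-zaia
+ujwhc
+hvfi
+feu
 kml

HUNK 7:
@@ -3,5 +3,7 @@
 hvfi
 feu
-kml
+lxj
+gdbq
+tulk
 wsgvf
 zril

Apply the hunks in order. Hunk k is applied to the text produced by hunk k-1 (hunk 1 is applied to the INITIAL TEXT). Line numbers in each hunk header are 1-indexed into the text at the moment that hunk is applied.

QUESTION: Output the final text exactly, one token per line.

Answer: llz
ujwhc
hvfi
feu
lxj
gdbq
tulk
wsgvf
zril

Derivation:
Hunk 1: at line 2 remove [zprx,etzrw] add [yxs] -> 9 lines: llz jst jwb yxs czn stexw onu wsgvf zril
Hunk 2: at line 3 remove [czn,stexw,onu] add [xbz,dsgj] -> 8 lines: llz jst jwb yxs xbz dsgj wsgvf zril
Hunk 3: at line 2 remove [yxs,xbz] add [ldcrx,blvbw] -> 8 lines: llz jst jwb ldcrx blvbw dsgj wsgvf zril
Hunk 4: at line 3 remove [blvbw,dsgj] add [kml] -> 7 lines: llz jst jwb ldcrx kml wsgvf zril
Hunk 5: at line 1 remove [jwb,ldcrx] add [lngkc,zaia] -> 7 lines: llz jst lngkc zaia kml wsgvf zril
Hunk 6: at line 1 remove [jst,lngkc,zaia] add [ujwhc,hvfi,feu] -> 7 lines: llz ujwhc hvfi feu kml wsgvf zril
Hunk 7: at line 3 remove [kml] add [lxj,gdbq,tulk] -> 9 lines: llz ujwhc hvfi feu lxj gdbq tulk wsgvf zril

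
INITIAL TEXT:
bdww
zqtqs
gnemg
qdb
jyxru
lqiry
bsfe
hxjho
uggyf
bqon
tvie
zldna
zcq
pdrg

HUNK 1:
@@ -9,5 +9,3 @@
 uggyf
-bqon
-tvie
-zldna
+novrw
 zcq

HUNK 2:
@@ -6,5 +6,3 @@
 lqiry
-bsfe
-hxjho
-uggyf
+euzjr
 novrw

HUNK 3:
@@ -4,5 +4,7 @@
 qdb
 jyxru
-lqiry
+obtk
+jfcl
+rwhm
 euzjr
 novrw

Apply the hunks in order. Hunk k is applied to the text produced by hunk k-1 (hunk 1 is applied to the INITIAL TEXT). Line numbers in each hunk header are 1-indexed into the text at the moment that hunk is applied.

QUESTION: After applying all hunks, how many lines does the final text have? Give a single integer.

Hunk 1: at line 9 remove [bqon,tvie,zldna] add [novrw] -> 12 lines: bdww zqtqs gnemg qdb jyxru lqiry bsfe hxjho uggyf novrw zcq pdrg
Hunk 2: at line 6 remove [bsfe,hxjho,uggyf] add [euzjr] -> 10 lines: bdww zqtqs gnemg qdb jyxru lqiry euzjr novrw zcq pdrg
Hunk 3: at line 4 remove [lqiry] add [obtk,jfcl,rwhm] -> 12 lines: bdww zqtqs gnemg qdb jyxru obtk jfcl rwhm euzjr novrw zcq pdrg
Final line count: 12

Answer: 12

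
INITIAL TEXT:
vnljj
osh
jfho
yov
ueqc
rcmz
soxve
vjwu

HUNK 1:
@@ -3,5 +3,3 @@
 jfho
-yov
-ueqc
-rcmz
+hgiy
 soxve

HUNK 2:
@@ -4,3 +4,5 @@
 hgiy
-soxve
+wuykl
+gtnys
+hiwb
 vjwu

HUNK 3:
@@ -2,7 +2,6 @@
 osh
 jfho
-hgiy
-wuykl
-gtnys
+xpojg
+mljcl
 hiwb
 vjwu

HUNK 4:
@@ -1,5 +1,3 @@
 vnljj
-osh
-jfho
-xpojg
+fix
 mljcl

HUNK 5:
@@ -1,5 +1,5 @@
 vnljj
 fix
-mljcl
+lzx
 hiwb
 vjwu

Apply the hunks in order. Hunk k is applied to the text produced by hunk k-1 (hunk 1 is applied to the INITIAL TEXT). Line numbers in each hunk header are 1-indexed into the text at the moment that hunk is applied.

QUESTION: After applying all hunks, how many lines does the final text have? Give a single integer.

Hunk 1: at line 3 remove [yov,ueqc,rcmz] add [hgiy] -> 6 lines: vnljj osh jfho hgiy soxve vjwu
Hunk 2: at line 4 remove [soxve] add [wuykl,gtnys,hiwb] -> 8 lines: vnljj osh jfho hgiy wuykl gtnys hiwb vjwu
Hunk 3: at line 2 remove [hgiy,wuykl,gtnys] add [xpojg,mljcl] -> 7 lines: vnljj osh jfho xpojg mljcl hiwb vjwu
Hunk 4: at line 1 remove [osh,jfho,xpojg] add [fix] -> 5 lines: vnljj fix mljcl hiwb vjwu
Hunk 5: at line 1 remove [mljcl] add [lzx] -> 5 lines: vnljj fix lzx hiwb vjwu
Final line count: 5

Answer: 5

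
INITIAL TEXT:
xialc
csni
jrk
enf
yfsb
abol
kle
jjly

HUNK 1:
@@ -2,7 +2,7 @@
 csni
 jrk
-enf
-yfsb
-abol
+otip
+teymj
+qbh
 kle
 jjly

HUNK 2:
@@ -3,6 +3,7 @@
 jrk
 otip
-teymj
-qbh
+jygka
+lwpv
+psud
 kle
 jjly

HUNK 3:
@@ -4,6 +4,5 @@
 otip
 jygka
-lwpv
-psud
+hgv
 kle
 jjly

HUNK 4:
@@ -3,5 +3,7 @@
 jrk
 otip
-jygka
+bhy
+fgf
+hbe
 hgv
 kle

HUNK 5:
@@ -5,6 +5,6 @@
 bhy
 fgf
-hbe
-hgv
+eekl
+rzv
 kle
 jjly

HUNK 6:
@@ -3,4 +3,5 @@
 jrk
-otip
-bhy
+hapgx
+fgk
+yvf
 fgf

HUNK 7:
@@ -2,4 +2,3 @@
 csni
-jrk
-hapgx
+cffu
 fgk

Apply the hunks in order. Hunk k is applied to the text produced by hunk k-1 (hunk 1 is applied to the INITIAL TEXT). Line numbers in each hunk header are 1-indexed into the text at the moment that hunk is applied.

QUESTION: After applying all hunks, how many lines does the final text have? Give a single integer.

Answer: 10

Derivation:
Hunk 1: at line 2 remove [enf,yfsb,abol] add [otip,teymj,qbh] -> 8 lines: xialc csni jrk otip teymj qbh kle jjly
Hunk 2: at line 3 remove [teymj,qbh] add [jygka,lwpv,psud] -> 9 lines: xialc csni jrk otip jygka lwpv psud kle jjly
Hunk 3: at line 4 remove [lwpv,psud] add [hgv] -> 8 lines: xialc csni jrk otip jygka hgv kle jjly
Hunk 4: at line 3 remove [jygka] add [bhy,fgf,hbe] -> 10 lines: xialc csni jrk otip bhy fgf hbe hgv kle jjly
Hunk 5: at line 5 remove [hbe,hgv] add [eekl,rzv] -> 10 lines: xialc csni jrk otip bhy fgf eekl rzv kle jjly
Hunk 6: at line 3 remove [otip,bhy] add [hapgx,fgk,yvf] -> 11 lines: xialc csni jrk hapgx fgk yvf fgf eekl rzv kle jjly
Hunk 7: at line 2 remove [jrk,hapgx] add [cffu] -> 10 lines: xialc csni cffu fgk yvf fgf eekl rzv kle jjly
Final line count: 10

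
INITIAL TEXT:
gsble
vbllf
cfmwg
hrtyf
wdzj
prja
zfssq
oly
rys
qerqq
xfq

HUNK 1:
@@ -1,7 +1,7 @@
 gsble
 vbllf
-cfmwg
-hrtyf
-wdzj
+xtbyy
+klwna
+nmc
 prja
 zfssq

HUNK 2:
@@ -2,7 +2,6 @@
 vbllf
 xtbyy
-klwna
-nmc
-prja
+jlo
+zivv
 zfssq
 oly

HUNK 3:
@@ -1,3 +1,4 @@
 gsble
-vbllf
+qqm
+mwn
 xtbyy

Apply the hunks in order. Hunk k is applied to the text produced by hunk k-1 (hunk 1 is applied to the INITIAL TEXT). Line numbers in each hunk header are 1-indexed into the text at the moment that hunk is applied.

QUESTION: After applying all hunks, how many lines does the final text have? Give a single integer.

Hunk 1: at line 1 remove [cfmwg,hrtyf,wdzj] add [xtbyy,klwna,nmc] -> 11 lines: gsble vbllf xtbyy klwna nmc prja zfssq oly rys qerqq xfq
Hunk 2: at line 2 remove [klwna,nmc,prja] add [jlo,zivv] -> 10 lines: gsble vbllf xtbyy jlo zivv zfssq oly rys qerqq xfq
Hunk 3: at line 1 remove [vbllf] add [qqm,mwn] -> 11 lines: gsble qqm mwn xtbyy jlo zivv zfssq oly rys qerqq xfq
Final line count: 11

Answer: 11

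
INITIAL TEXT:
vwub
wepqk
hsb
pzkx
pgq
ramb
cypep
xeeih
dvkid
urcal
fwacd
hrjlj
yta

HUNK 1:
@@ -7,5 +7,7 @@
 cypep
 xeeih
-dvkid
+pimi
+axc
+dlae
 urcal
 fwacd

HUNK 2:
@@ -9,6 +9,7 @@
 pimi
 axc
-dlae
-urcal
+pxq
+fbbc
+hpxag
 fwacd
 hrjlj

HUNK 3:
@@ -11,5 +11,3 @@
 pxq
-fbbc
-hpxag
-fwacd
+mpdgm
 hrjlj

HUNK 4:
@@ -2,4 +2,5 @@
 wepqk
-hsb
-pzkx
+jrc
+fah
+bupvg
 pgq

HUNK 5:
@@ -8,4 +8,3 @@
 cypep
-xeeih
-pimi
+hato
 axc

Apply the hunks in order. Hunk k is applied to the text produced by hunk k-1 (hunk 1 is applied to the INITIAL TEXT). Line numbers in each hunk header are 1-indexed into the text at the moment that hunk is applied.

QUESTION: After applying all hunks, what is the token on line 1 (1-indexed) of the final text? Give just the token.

Hunk 1: at line 7 remove [dvkid] add [pimi,axc,dlae] -> 15 lines: vwub wepqk hsb pzkx pgq ramb cypep xeeih pimi axc dlae urcal fwacd hrjlj yta
Hunk 2: at line 9 remove [dlae,urcal] add [pxq,fbbc,hpxag] -> 16 lines: vwub wepqk hsb pzkx pgq ramb cypep xeeih pimi axc pxq fbbc hpxag fwacd hrjlj yta
Hunk 3: at line 11 remove [fbbc,hpxag,fwacd] add [mpdgm] -> 14 lines: vwub wepqk hsb pzkx pgq ramb cypep xeeih pimi axc pxq mpdgm hrjlj yta
Hunk 4: at line 2 remove [hsb,pzkx] add [jrc,fah,bupvg] -> 15 lines: vwub wepqk jrc fah bupvg pgq ramb cypep xeeih pimi axc pxq mpdgm hrjlj yta
Hunk 5: at line 8 remove [xeeih,pimi] add [hato] -> 14 lines: vwub wepqk jrc fah bupvg pgq ramb cypep hato axc pxq mpdgm hrjlj yta
Final line 1: vwub

Answer: vwub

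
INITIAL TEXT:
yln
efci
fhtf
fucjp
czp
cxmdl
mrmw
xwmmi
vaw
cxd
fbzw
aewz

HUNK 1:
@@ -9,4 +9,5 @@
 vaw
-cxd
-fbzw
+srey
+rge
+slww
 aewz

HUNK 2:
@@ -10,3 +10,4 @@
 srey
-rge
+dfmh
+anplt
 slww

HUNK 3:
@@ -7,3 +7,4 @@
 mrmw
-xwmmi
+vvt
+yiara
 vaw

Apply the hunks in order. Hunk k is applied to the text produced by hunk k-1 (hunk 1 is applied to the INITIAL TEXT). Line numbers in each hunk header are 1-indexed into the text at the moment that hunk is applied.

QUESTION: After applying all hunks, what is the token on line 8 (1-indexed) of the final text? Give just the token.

Hunk 1: at line 9 remove [cxd,fbzw] add [srey,rge,slww] -> 13 lines: yln efci fhtf fucjp czp cxmdl mrmw xwmmi vaw srey rge slww aewz
Hunk 2: at line 10 remove [rge] add [dfmh,anplt] -> 14 lines: yln efci fhtf fucjp czp cxmdl mrmw xwmmi vaw srey dfmh anplt slww aewz
Hunk 3: at line 7 remove [xwmmi] add [vvt,yiara] -> 15 lines: yln efci fhtf fucjp czp cxmdl mrmw vvt yiara vaw srey dfmh anplt slww aewz
Final line 8: vvt

Answer: vvt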